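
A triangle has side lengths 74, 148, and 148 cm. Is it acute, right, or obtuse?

Compare the square of the longest side to the sum of squares of the other two: 74² + 148² = 27380 > 21904 = 148².

acute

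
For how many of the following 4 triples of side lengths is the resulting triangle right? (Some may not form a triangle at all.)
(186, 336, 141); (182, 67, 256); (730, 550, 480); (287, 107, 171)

(186,336,141): 141+186 ≤ 336, not a triangle
(182,67,256): 67+182 ≤ 256, not a triangle
(730,550,480): 480²+550² = 532900 = 730² → right
(287,107,171): 107+171 ≤ 287, not a triangle
1 of the 4 is right.

1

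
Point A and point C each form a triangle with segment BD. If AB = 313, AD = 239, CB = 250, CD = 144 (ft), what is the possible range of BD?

From triangle ABD: |313 − 239| < BD < 313 + 239, i.e. 74 < BD < 552.
From triangle CBD: 106 < BD < 394.
Both must hold, so BD lies in the intersection.

106 < BD < 394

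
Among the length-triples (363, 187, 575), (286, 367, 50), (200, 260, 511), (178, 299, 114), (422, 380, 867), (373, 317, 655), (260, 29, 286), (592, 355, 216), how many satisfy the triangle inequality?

(187,363,575): 187+363 ≤ 575 → not valid
(50,286,367): 50+286 ≤ 367 → not valid
(200,260,511): 200+260 ≤ 511 → not valid
(114,178,299): 114+178 ≤ 299 → not valid
(380,422,867): 380+422 ≤ 867 → not valid
(317,373,655): 317+373 > 655 → valid
(29,260,286): 29+260 > 286 → valid
(216,355,592): 216+355 ≤ 592 → not valid
2 of the 8 triples form a triangle.

2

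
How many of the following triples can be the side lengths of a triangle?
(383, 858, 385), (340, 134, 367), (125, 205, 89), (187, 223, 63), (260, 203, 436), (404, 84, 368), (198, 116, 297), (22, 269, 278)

7

(383,385,858): 383+385 ≤ 858 → not valid
(134,340,367): 134+340 > 367 → valid
(89,125,205): 89+125 > 205 → valid
(63,187,223): 63+187 > 223 → valid
(203,260,436): 203+260 > 436 → valid
(84,368,404): 84+368 > 404 → valid
(116,198,297): 116+198 > 297 → valid
(22,269,278): 22+269 > 278 → valid
7 of the 8 triples form a triangle.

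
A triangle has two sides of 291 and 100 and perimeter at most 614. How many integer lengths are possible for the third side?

Triangle inequality: 191 < x < 391. Perimeter ≤ 614 gives x ≤ 614 − 291 − 100 = 223.
So 191 < x ≤ 223; integers 192 through 223: 32 values.

32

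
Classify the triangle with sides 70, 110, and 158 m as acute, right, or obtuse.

obtuse

Compare the square of the longest side to the sum of squares of the other two: 70² + 110² = 17000 < 24964 = 158².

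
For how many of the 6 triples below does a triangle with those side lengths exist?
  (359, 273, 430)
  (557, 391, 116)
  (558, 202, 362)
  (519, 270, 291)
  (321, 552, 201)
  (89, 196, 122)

(273,359,430): 273+359 > 430 → valid
(116,391,557): 116+391 ≤ 557 → not valid
(202,362,558): 202+362 > 558 → valid
(270,291,519): 270+291 > 519 → valid
(201,321,552): 201+321 ≤ 552 → not valid
(89,122,196): 89+122 > 196 → valid
4 of the 6 triples form a triangle.

4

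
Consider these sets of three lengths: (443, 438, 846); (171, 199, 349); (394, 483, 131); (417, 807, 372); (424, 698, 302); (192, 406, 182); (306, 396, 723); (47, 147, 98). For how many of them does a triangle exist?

(438,443,846): 438+443 > 846 → valid
(171,199,349): 171+199 > 349 → valid
(131,394,483): 131+394 > 483 → valid
(372,417,807): 372+417 ≤ 807 → not valid
(302,424,698): 302+424 > 698 → valid
(182,192,406): 182+192 ≤ 406 → not valid
(306,396,723): 306+396 ≤ 723 → not valid
(47,98,147): 47+98 ≤ 147 → not valid
4 of the 8 triples form a triangle.

4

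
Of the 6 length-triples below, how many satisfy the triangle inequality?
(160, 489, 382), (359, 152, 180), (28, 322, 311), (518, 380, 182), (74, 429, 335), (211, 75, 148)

4

(160,382,489): 160+382 > 489 → valid
(152,180,359): 152+180 ≤ 359 → not valid
(28,311,322): 28+311 > 322 → valid
(182,380,518): 182+380 > 518 → valid
(74,335,429): 74+335 ≤ 429 → not valid
(75,148,211): 75+148 > 211 → valid
4 of the 6 triples form a triangle.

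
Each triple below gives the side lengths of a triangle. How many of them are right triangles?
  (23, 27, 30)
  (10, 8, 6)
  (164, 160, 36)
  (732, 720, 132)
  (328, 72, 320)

4

(23,27,30): 23²+27² = 1258 > 900 = 30² → acute
(10,8,6): 6²+8² = 100 = 10² → right
(164,160,36): 36²+160² = 26896 = 164² → right
(732,720,132): 132²+720² = 535824 = 732² → right
(328,72,320): 72²+320² = 107584 = 328² → right
4 of the 5 are right.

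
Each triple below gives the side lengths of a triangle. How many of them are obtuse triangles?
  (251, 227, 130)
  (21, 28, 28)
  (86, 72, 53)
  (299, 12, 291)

1

(251,227,130): 130²+227² = 68429 > 63001 = 251² → acute
(21,28,28): 21²+28² = 1225 > 784 = 28² → acute
(86,72,53): 53²+72² = 7993 > 7396 = 86² → acute
(299,12,291): 12²+291² = 84825 < 89401 = 299² → obtuse
1 of the 4 is obtuse.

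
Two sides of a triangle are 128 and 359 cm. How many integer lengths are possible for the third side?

255

The third side lies in the open interval (231, 487).
Integers from 232 to 486 inclusive: 486 − 232 + 1 = 255.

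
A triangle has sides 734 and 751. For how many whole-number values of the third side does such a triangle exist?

1467

The third side lies in the open interval (17, 1485).
Integers from 18 to 1484 inclusive: 1484 − 18 + 1 = 1467.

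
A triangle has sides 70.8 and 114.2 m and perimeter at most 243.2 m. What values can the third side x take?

43.4 < x ≤ 58.2 m

Triangle inequality alone gives 43.4 < x < 185.0.
The perimeter condition gives x ≤ 243.2 − 70.8 − 114.2 = 58.2.
Intersecting the two: 43.4 < x ≤ 58.2.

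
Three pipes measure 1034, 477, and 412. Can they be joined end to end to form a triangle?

The longest side is 1034, but the other two sum to only 889.
889 < 1034, so the triangle inequality fails.

No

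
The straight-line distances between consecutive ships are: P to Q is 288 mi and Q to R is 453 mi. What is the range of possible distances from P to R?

165 ≤ PR ≤ 741 mi

By the triangle inequality, |288 − 453| ≤ PR ≤ 288 + 453.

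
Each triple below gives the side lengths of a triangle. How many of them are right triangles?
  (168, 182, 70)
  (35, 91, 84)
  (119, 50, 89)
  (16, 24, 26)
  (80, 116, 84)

3

(168,182,70): 70²+168² = 33124 = 182² → right
(35,91,84): 35²+84² = 8281 = 91² → right
(119,50,89): 50²+89² = 10421 < 14161 = 119² → obtuse
(16,24,26): 16²+24² = 832 > 676 = 26² → acute
(80,116,84): 80²+84² = 13456 = 116² → right
3 of the 5 are right.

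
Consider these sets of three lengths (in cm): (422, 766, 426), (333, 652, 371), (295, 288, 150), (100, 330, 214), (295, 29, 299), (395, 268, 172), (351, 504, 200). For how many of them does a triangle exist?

6

(422,426,766): 422+426 > 766 → valid
(333,371,652): 333+371 > 652 → valid
(150,288,295): 150+288 > 295 → valid
(100,214,330): 100+214 ≤ 330 → not valid
(29,295,299): 29+295 > 299 → valid
(172,268,395): 172+268 > 395 → valid
(200,351,504): 200+351 > 504 → valid
6 of the 7 triples form a triangle.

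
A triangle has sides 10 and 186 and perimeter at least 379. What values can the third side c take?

183 ≤ c < 196

Triangle inequality alone gives 176 < c < 196.
The perimeter condition gives c ≥ 379 − 10 − 186 = 183.
Intersecting the two: 183 ≤ c < 196.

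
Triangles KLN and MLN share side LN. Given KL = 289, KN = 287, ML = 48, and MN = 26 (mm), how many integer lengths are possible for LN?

51

From triangle KLN: 2 < LN < 576.
From triangle MLN: 22 < LN < 74.
Intersection: 22 < LN < 74, so integers 23 through 73: 51 values.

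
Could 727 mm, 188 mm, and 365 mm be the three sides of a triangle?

The longest side is 727, but the other two sum to only 553.
553 < 727, so the triangle inequality fails.

No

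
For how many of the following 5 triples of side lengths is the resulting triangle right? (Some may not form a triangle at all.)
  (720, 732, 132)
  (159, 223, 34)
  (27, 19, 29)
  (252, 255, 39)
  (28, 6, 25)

(720,732,132): 132²+720² = 535824 = 732² → right
(159,223,34): 34+159 ≤ 223, not a triangle
(27,19,29): 19²+27² = 1090 > 841 = 29² → acute
(252,255,39): 39²+252² = 65025 = 255² → right
(28,6,25): 6²+25² = 661 < 784 = 28² → obtuse
2 of the 5 are right.

2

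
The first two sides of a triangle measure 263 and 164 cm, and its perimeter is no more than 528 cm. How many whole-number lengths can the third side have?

2

Triangle inequality: 99 < x < 427. Perimeter ≤ 528 gives x ≤ 528 − 263 − 164 = 101.
So 99 < x ≤ 101; integers 100 through 101: 2 values.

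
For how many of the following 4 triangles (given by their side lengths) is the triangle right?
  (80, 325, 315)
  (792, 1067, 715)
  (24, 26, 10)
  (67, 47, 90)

(80,325,315): 80²+315² = 105625 = 325² → right
(792,1067,715): 715²+792² = 1138489 = 1067² → right
(24,26,10): 10²+24² = 676 = 26² → right
(67,47,90): 47²+67² = 6698 < 8100 = 90² → obtuse
3 of the 4 are right.

3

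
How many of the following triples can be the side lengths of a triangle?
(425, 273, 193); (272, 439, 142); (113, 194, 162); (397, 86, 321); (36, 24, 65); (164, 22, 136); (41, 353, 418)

3

(193,273,425): 193+273 > 425 → valid
(142,272,439): 142+272 ≤ 439 → not valid
(113,162,194): 113+162 > 194 → valid
(86,321,397): 86+321 > 397 → valid
(24,36,65): 24+36 ≤ 65 → not valid
(22,136,164): 22+136 ≤ 164 → not valid
(41,353,418): 41+353 ≤ 418 → not valid
3 of the 7 triples form a triangle.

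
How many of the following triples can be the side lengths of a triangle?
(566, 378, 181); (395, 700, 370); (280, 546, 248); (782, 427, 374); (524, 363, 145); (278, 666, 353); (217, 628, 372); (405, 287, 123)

3

(181,378,566): 181+378 ≤ 566 → not valid
(370,395,700): 370+395 > 700 → valid
(248,280,546): 248+280 ≤ 546 → not valid
(374,427,782): 374+427 > 782 → valid
(145,363,524): 145+363 ≤ 524 → not valid
(278,353,666): 278+353 ≤ 666 → not valid
(217,372,628): 217+372 ≤ 628 → not valid
(123,287,405): 123+287 > 405 → valid
3 of the 8 triples form a triangle.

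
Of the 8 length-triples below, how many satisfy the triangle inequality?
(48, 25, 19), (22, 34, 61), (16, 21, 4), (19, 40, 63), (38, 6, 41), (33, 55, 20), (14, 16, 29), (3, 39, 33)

2

(19,25,48): 19+25 ≤ 48 → not valid
(22,34,61): 22+34 ≤ 61 → not valid
(4,16,21): 4+16 ≤ 21 → not valid
(19,40,63): 19+40 ≤ 63 → not valid
(6,38,41): 6+38 > 41 → valid
(20,33,55): 20+33 ≤ 55 → not valid
(14,16,29): 14+16 > 29 → valid
(3,33,39): 3+33 ≤ 39 → not valid
2 of the 8 triples form a triangle.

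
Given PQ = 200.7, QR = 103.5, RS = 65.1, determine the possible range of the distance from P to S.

The maximum is all hops collinear in one direction: 200.7 + 103.5 + 65.1 = 369.3.
The longest hop is 200.7; the others sum to 168.6. Folding the others back against it leaves at least 200.7 − 168.6 = 32.1.

32.1 ≤ PS ≤ 369.3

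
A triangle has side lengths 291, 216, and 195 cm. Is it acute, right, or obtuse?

right

Compare the square of the longest side to the sum of squares of the other two: 195² + 216² = 84681 = 291².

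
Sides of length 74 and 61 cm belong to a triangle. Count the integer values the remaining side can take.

The third side lies in the open interval (13, 135).
Integers from 14 to 134 inclusive: 134 − 14 + 1 = 121.

121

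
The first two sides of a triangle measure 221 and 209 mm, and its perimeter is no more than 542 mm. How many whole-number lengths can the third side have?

Triangle inequality: 12 < x < 430. Perimeter ≤ 542 gives x ≤ 542 − 221 − 209 = 112.
So 12 < x ≤ 112; integers 13 through 112: 100 values.

100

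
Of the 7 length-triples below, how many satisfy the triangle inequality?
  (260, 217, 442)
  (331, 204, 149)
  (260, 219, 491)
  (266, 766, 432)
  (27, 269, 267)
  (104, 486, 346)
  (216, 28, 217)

(217,260,442): 217+260 > 442 → valid
(149,204,331): 149+204 > 331 → valid
(219,260,491): 219+260 ≤ 491 → not valid
(266,432,766): 266+432 ≤ 766 → not valid
(27,267,269): 27+267 > 269 → valid
(104,346,486): 104+346 ≤ 486 → not valid
(28,216,217): 28+216 > 217 → valid
4 of the 7 triples form a triangle.

4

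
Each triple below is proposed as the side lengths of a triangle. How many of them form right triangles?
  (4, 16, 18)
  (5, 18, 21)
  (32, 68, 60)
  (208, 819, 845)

2

(4,16,18): 4²+16² = 272 < 324 = 18² → obtuse
(5,18,21): 5²+18² = 349 < 441 = 21² → obtuse
(32,68,60): 32²+60² = 4624 = 68² → right
(208,819,845): 208²+819² = 714025 = 845² → right
2 of the 4 are right.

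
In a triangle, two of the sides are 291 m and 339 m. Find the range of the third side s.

48 < s < 630 (m)

By the triangle inequality, s must be less than 291 + 339 = 630 and greater than |291 − 339| = 48.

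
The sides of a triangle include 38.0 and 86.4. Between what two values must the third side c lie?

By the triangle inequality, c must be less than 38.0 + 86.4 = 124.4 and greater than |38.0 − 86.4| = 48.4.

48.4 < c < 124.4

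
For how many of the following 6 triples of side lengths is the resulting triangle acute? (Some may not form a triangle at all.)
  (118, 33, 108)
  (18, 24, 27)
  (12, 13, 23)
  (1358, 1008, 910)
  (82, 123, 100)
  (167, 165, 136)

(118,33,108): 33²+108² = 12753 < 13924 = 118² → obtuse
(18,24,27): 18²+24² = 900 > 729 = 27² → acute
(12,13,23): 12²+13² = 313 < 529 = 23² → obtuse
(1358,1008,910): 910²+1008² = 1844164 = 1358² → right
(82,123,100): 82²+100² = 16724 > 15129 = 123² → acute
(167,165,136): 136²+165² = 45721 > 27889 = 167² → acute
3 of the 6 are acute.

3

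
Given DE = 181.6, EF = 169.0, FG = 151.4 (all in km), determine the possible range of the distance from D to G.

The maximum is all hops collinear in one direction: 181.6 + 169.0 + 151.4 = 502.0.
The longest hop is 181.6; the others sum to 320.4. Since 181.6 ≤ 320.4, the path can fold back on itself completely, so the minimum distance is 0.

0 ≤ DG ≤ 502.0 km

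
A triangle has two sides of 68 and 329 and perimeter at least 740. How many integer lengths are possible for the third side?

Triangle inequality: 261 < x < 397. Perimeter ≥ 740 gives x ≥ 740 − 68 − 329 = 343.
So 343 ≤ x < 397; integers 343 through 396: 54 values.

54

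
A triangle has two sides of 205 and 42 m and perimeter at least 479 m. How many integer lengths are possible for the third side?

Triangle inequality: 163 < x < 247. Perimeter ≥ 479 gives x ≥ 479 − 205 − 42 = 232.
So 232 ≤ x < 247; integers 232 through 246: 15 values.

15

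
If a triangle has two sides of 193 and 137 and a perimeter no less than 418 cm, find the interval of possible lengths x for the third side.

Triangle inequality alone gives 56 < x < 330.
The perimeter condition gives x ≥ 418 − 193 − 137 = 88.
Intersecting the two: 88 ≤ x < 330.

88 ≤ x < 330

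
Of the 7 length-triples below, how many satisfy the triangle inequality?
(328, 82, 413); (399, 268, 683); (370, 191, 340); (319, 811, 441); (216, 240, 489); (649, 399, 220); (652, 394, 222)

(82,328,413): 82+328 ≤ 413 → not valid
(268,399,683): 268+399 ≤ 683 → not valid
(191,340,370): 191+340 > 370 → valid
(319,441,811): 319+441 ≤ 811 → not valid
(216,240,489): 216+240 ≤ 489 → not valid
(220,399,649): 220+399 ≤ 649 → not valid
(222,394,652): 222+394 ≤ 652 → not valid
1 of the 7 triples forms a triangle.

1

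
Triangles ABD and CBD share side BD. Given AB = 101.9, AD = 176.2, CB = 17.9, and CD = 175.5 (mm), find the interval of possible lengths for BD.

157.6 < BD < 193.4

From triangle ABD: |101.9 − 176.2| < BD < 101.9 + 176.2, i.e. 74.3 < BD < 278.1.
From triangle CBD: 157.6 < BD < 193.4.
Both must hold, so BD lies in the intersection.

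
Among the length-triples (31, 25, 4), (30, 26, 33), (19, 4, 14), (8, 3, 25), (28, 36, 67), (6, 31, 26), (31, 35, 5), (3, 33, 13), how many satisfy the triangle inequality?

3

(4,25,31): 4+25 ≤ 31 → not valid
(26,30,33): 26+30 > 33 → valid
(4,14,19): 4+14 ≤ 19 → not valid
(3,8,25): 3+8 ≤ 25 → not valid
(28,36,67): 28+36 ≤ 67 → not valid
(6,26,31): 6+26 > 31 → valid
(5,31,35): 5+31 > 35 → valid
(3,13,33): 3+13 ≤ 33 → not valid
3 of the 8 triples form a triangle.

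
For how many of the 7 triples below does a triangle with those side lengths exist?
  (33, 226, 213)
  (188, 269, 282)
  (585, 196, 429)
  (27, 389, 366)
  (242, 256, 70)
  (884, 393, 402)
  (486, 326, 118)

5

(33,213,226): 33+213 > 226 → valid
(188,269,282): 188+269 > 282 → valid
(196,429,585): 196+429 > 585 → valid
(27,366,389): 27+366 > 389 → valid
(70,242,256): 70+242 > 256 → valid
(393,402,884): 393+402 ≤ 884 → not valid
(118,326,486): 118+326 ≤ 486 → not valid
5 of the 7 triples form a triangle.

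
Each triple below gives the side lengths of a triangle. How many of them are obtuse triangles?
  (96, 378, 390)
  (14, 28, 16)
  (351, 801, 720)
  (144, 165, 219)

(96,378,390): 96²+378² = 152100 = 390² → right
(14,28,16): 14²+16² = 452 < 784 = 28² → obtuse
(351,801,720): 351²+720² = 641601 = 801² → right
(144,165,219): 144²+165² = 47961 = 219² → right
1 of the 4 is obtuse.

1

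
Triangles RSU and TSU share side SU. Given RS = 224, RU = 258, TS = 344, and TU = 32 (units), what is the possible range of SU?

312 < SU < 376

From triangle RSU: |224 − 258| < SU < 224 + 258, i.e. 34 < SU < 482.
From triangle TSU: 312 < SU < 376.
Both must hold, so SU lies in the intersection.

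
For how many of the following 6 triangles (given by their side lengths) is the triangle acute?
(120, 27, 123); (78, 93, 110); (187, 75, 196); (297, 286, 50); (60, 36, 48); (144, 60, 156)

2

(120,27,123): 27²+120² = 15129 = 123² → right
(78,93,110): 78²+93² = 14733 > 12100 = 110² → acute
(187,75,196): 75²+187² = 40594 > 38416 = 196² → acute
(297,286,50): 50²+286² = 84296 < 88209 = 297² → obtuse
(60,36,48): 36²+48² = 3600 = 60² → right
(144,60,156): 60²+144² = 24336 = 156² → right
2 of the 6 are acute.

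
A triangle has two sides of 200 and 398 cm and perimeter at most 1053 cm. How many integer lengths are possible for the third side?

Triangle inequality: 198 < x < 598. Perimeter ≤ 1053 gives x ≤ 1053 − 200 − 398 = 455.
So 198 < x ≤ 455; integers 199 through 455: 257 values.

257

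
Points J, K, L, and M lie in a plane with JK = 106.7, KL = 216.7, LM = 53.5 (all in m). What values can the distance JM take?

The maximum is all hops collinear in one direction: 106.7 + 216.7 + 53.5 = 376.9.
The longest hop is 216.7; the others sum to 160.2. Folding the others back against it leaves at least 216.7 − 160.2 = 56.5.

56.5 ≤ JM ≤ 376.9 m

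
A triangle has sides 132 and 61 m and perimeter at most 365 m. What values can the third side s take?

71 < s ≤ 172 m

Triangle inequality alone gives 71 < s < 193.
The perimeter condition gives s ≤ 365 − 132 − 61 = 172.
Intersecting the two: 71 < s ≤ 172.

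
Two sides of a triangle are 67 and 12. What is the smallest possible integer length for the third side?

56

The third side must be strictly greater than |67 − 12| = 55.
The smallest integer above 55 is 56.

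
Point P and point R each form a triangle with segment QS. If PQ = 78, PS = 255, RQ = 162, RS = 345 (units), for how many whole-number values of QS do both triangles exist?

149

From triangle PQS: 177 < QS < 333.
From triangle RQS: 183 < QS < 507.
Intersection: 183 < QS < 333, so integers 184 through 332: 149 values.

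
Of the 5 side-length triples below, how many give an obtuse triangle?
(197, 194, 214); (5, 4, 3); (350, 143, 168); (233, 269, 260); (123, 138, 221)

(197,194,214): 194²+197² = 76445 > 45796 = 214² → acute
(5,4,3): 3²+4² = 25 = 5² → right
(350,143,168): 143+168 ≤ 350, not a triangle
(233,269,260): 233²+260² = 121889 > 72361 = 269² → acute
(123,138,221): 123²+138² = 34173 < 48841 = 221² → obtuse
1 of the 5 is obtuse.

1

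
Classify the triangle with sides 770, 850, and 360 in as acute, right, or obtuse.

Compare the square of the longest side to the sum of squares of the other two: 360² + 770² = 722500 = 850².

right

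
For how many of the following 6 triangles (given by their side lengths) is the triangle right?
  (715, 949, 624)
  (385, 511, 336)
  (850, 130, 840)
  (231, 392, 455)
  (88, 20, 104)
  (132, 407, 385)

(715,949,624): 624²+715² = 900601 = 949² → right
(385,511,336): 336²+385² = 261121 = 511² → right
(850,130,840): 130²+840² = 722500 = 850² → right
(231,392,455): 231²+392² = 207025 = 455² → right
(88,20,104): 20²+88² = 8144 < 10816 = 104² → obtuse
(132,407,385): 132²+385² = 165649 = 407² → right
5 of the 6 are right.

5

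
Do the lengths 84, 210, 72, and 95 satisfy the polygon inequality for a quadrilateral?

Yes

A quadrilateral exists iff every side is shorter than the sum of the others — equivalently, the longest side is less than the sum of the rest.
Longest side 210 < 251 (sum of the remaining 3), so yes.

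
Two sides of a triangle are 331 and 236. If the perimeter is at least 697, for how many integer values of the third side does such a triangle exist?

Triangle inequality: 95 < x < 567. Perimeter ≥ 697 gives x ≥ 697 − 331 − 236 = 130.
So 130 ≤ x < 567; integers 130 through 566: 437 values.

437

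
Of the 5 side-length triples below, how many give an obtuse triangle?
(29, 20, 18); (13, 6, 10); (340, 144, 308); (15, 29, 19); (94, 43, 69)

4

(29,20,18): 18²+20² = 724 < 841 = 29² → obtuse
(13,6,10): 6²+10² = 136 < 169 = 13² → obtuse
(340,144,308): 144²+308² = 115600 = 340² → right
(15,29,19): 15²+19² = 586 < 841 = 29² → obtuse
(94,43,69): 43²+69² = 6610 < 8836 = 94² → obtuse
4 of the 5 are obtuse.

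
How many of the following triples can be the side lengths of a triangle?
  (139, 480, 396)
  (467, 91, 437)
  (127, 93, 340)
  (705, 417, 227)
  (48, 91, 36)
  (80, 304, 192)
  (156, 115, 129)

(139,396,480): 139+396 > 480 → valid
(91,437,467): 91+437 > 467 → valid
(93,127,340): 93+127 ≤ 340 → not valid
(227,417,705): 227+417 ≤ 705 → not valid
(36,48,91): 36+48 ≤ 91 → not valid
(80,192,304): 80+192 ≤ 304 → not valid
(115,129,156): 115+129 > 156 → valid
3 of the 7 triples form a triangle.

3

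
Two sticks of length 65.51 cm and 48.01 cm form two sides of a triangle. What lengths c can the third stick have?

17.50 < c < 113.52 (cm)

By the triangle inequality, c must be less than 65.51 + 48.01 = 113.52 and greater than |65.51 − 48.01| = 17.50.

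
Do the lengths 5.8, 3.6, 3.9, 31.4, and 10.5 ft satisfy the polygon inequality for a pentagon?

No

For a pentagon, each side must be shorter than the sum of the others.
Here the longest side is 31.4, but the remaining 4 sides sum to only 23.8.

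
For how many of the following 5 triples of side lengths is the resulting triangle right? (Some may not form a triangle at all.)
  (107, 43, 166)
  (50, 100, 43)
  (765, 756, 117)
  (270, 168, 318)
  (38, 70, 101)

(107,43,166): 43+107 ≤ 166, not a triangle
(50,100,43): 43+50 ≤ 100, not a triangle
(765,756,117): 117²+756² = 585225 = 765² → right
(270,168,318): 168²+270² = 101124 = 318² → right
(38,70,101): 38²+70² = 6344 < 10201 = 101² → obtuse
2 of the 5 are right.

2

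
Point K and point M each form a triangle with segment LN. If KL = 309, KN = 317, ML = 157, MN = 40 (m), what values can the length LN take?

From triangle KLN: |309 − 317| < LN < 309 + 317, i.e. 8 < LN < 626.
From triangle MLN: 117 < LN < 197.
Both must hold, so LN lies in the intersection.

117 < LN < 197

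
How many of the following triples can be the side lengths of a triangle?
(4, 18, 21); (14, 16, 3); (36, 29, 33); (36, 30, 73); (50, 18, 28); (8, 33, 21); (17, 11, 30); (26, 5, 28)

4

(4,18,21): 4+18 > 21 → valid
(3,14,16): 3+14 > 16 → valid
(29,33,36): 29+33 > 36 → valid
(30,36,73): 30+36 ≤ 73 → not valid
(18,28,50): 18+28 ≤ 50 → not valid
(8,21,33): 8+21 ≤ 33 → not valid
(11,17,30): 11+17 ≤ 30 → not valid
(5,26,28): 5+26 > 28 → valid
4 of the 8 triples form a triangle.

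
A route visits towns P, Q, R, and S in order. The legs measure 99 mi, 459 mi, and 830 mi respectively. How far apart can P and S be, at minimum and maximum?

The maximum is all hops collinear in one direction: 99 + 459 + 830 = 1388.
The longest hop is 830; the others sum to 558. Folding the others back against it leaves at least 830 − 558 = 272.

272 ≤ PS ≤ 1388 mi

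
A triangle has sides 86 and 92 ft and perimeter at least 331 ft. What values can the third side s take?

Triangle inequality alone gives 6 < s < 178.
The perimeter condition gives s ≥ 331 − 86 − 92 = 153.
Intersecting the two: 153 ≤ s < 178.

153 ≤ s < 178 ft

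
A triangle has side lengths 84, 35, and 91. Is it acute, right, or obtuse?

Compare the square of the longest side to the sum of squares of the other two: 35² + 84² = 8281 = 91².

right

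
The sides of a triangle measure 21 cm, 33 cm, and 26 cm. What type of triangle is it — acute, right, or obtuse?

acute

Compare the square of the longest side to the sum of squares of the other two: 21² + 26² = 1117 > 1089 = 33².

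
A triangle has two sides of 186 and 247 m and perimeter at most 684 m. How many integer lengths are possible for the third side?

Triangle inequality: 61 < x < 433. Perimeter ≤ 684 gives x ≤ 684 − 186 − 247 = 251.
So 61 < x ≤ 251; integers 62 through 251: 190 values.

190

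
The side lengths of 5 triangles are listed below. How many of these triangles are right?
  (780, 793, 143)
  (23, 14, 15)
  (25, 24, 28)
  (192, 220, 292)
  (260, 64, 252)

3

(780,793,143): 143²+780² = 628849 = 793² → right
(23,14,15): 14²+15² = 421 < 529 = 23² → obtuse
(25,24,28): 24²+25² = 1201 > 784 = 28² → acute
(192,220,292): 192²+220² = 85264 = 292² → right
(260,64,252): 64²+252² = 67600 = 260² → right
3 of the 5 are right.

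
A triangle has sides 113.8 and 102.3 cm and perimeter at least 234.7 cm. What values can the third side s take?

18.6 ≤ s < 216.1

Triangle inequality alone gives 11.5 < s < 216.1.
The perimeter condition gives s ≥ 234.7 − 113.8 − 102.3 = 18.6.
Intersecting the two: 18.6 ≤ s < 216.1.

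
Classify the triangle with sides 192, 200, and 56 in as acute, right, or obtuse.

right

Compare the square of the longest side to the sum of squares of the other two: 56² + 192² = 40000 = 200².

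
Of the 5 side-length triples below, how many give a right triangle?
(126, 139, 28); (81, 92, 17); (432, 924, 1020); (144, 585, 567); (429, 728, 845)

(126,139,28): 28²+126² = 16660 < 19321 = 139² → obtuse
(81,92,17): 17²+81² = 6850 < 8464 = 92² → obtuse
(432,924,1020): 432²+924² = 1040400 = 1020² → right
(144,585,567): 144²+567² = 342225 = 585² → right
(429,728,845): 429²+728² = 714025 = 845² → right
3 of the 5 are right.

3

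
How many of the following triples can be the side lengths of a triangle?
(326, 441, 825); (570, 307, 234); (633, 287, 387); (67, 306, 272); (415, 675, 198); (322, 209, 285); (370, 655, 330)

(326,441,825): 326+441 ≤ 825 → not valid
(234,307,570): 234+307 ≤ 570 → not valid
(287,387,633): 287+387 > 633 → valid
(67,272,306): 67+272 > 306 → valid
(198,415,675): 198+415 ≤ 675 → not valid
(209,285,322): 209+285 > 322 → valid
(330,370,655): 330+370 > 655 → valid
4 of the 7 triples form a triangle.

4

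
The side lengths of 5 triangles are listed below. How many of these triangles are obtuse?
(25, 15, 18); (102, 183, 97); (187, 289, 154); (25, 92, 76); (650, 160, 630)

4

(25,15,18): 15²+18² = 549 < 625 = 25² → obtuse
(102,183,97): 97²+102² = 19813 < 33489 = 183² → obtuse
(187,289,154): 154²+187² = 58685 < 83521 = 289² → obtuse
(25,92,76): 25²+76² = 6401 < 8464 = 92² → obtuse
(650,160,630): 160²+630² = 422500 = 650² → right
4 of the 5 are obtuse.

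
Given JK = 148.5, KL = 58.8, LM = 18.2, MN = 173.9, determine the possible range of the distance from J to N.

The maximum is all hops collinear in one direction: 148.5 + 58.8 + 18.2 + 173.9 = 399.4.
The longest hop is 173.9; the others sum to 225.5. Since 173.9 ≤ 225.5, the path can fold back on itself completely, so the minimum distance is 0.

0 ≤ JN ≤ 399.4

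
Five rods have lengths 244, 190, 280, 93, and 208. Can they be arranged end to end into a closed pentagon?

Yes

A pentagon exists iff every side is shorter than the sum of the others — equivalently, the longest side is less than the sum of the rest.
Longest side 280 < 735 (sum of the remaining 4), so yes.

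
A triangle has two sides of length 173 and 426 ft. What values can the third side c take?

By the triangle inequality, c must be less than 173 + 426 = 599 and greater than |173 − 426| = 253.

253 < c < 599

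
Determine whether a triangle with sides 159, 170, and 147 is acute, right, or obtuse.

acute

Compare the square of the longest side to the sum of squares of the other two: 147² + 159² = 46890 > 28900 = 170².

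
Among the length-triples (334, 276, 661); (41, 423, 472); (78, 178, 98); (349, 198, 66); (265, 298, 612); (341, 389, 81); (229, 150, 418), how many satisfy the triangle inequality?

(276,334,661): 276+334 ≤ 661 → not valid
(41,423,472): 41+423 ≤ 472 → not valid
(78,98,178): 78+98 ≤ 178 → not valid
(66,198,349): 66+198 ≤ 349 → not valid
(265,298,612): 265+298 ≤ 612 → not valid
(81,341,389): 81+341 > 389 → valid
(150,229,418): 150+229 ≤ 418 → not valid
1 of the 7 triples forms a triangle.

1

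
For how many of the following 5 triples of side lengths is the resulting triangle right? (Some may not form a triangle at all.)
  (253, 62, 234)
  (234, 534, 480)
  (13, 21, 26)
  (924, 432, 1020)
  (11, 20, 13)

(253,62,234): 62²+234² = 58600 < 64009 = 253² → obtuse
(234,534,480): 234²+480² = 285156 = 534² → right
(13,21,26): 13²+21² = 610 < 676 = 26² → obtuse
(924,432,1020): 432²+924² = 1040400 = 1020² → right
(11,20,13): 11²+13² = 290 < 400 = 20² → obtuse
2 of the 5 are right.

2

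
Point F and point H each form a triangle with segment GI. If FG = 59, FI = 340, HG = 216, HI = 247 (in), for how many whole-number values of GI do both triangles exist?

From triangle FGI: 281 < GI < 399.
From triangle HGI: 31 < GI < 463.
Intersection: 281 < GI < 399, so integers 282 through 398: 117 values.

117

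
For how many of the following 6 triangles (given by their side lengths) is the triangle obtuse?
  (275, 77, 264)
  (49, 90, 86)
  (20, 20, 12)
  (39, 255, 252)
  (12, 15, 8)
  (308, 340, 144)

(275,77,264): 77²+264² = 75625 = 275² → right
(49,90,86): 49²+86² = 9797 > 8100 = 90² → acute
(20,20,12): 12²+20² = 544 > 400 = 20² → acute
(39,255,252): 39²+252² = 65025 = 255² → right
(12,15,8): 8²+12² = 208 < 225 = 15² → obtuse
(308,340,144): 144²+308² = 115600 = 340² → right
1 of the 6 is obtuse.

1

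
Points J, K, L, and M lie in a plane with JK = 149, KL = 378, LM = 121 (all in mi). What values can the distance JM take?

The maximum is all hops collinear in one direction: 149 + 378 + 121 = 648.
The longest hop is 378; the others sum to 270. Folding the others back against it leaves at least 378 − 270 = 108.

108 ≤ JM ≤ 648 mi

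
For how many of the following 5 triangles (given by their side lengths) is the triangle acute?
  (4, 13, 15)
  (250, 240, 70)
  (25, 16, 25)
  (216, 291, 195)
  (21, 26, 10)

(4,13,15): 4²+13² = 185 < 225 = 15² → obtuse
(250,240,70): 70²+240² = 62500 = 250² → right
(25,16,25): 16²+25² = 881 > 625 = 25² → acute
(216,291,195): 195²+216² = 84681 = 291² → right
(21,26,10): 10²+21² = 541 < 676 = 26² → obtuse
1 of the 5 is acute.

1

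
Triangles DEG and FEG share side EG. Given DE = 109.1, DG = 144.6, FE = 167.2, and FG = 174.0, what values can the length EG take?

35.5 < EG < 253.7

From triangle DEG: |109.1 − 144.6| < EG < 109.1 + 144.6, i.e. 35.5 < EG < 253.7.
From triangle FEG: 6.8 < EG < 341.2.
Both must hold, so EG lies in the intersection.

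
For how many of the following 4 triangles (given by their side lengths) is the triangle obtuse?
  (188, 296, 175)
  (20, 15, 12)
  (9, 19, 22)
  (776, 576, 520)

(188,296,175): 175²+188² = 65969 < 87616 = 296² → obtuse
(20,15,12): 12²+15² = 369 < 400 = 20² → obtuse
(9,19,22): 9²+19² = 442 < 484 = 22² → obtuse
(776,576,520): 520²+576² = 602176 = 776² → right
3 of the 4 are obtuse.

3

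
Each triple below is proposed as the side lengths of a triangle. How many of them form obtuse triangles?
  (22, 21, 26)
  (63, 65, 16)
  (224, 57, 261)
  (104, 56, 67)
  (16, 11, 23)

3

(22,21,26): 21²+22² = 925 > 676 = 26² → acute
(63,65,16): 16²+63² = 4225 = 65² → right
(224,57,261): 57²+224² = 53425 < 68121 = 261² → obtuse
(104,56,67): 56²+67² = 7625 < 10816 = 104² → obtuse
(16,11,23): 11²+16² = 377 < 529 = 23² → obtuse
3 of the 5 are obtuse.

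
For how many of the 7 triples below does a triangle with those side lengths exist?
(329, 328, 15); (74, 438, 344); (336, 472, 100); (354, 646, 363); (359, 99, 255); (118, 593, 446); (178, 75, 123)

3

(15,328,329): 15+328 > 329 → valid
(74,344,438): 74+344 ≤ 438 → not valid
(100,336,472): 100+336 ≤ 472 → not valid
(354,363,646): 354+363 > 646 → valid
(99,255,359): 99+255 ≤ 359 → not valid
(118,446,593): 118+446 ≤ 593 → not valid
(75,123,178): 75+123 > 178 → valid
3 of the 7 triples form a triangle.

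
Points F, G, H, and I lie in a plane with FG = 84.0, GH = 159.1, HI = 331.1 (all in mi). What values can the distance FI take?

The maximum is all hops collinear in one direction: 84.0 + 159.1 + 331.1 = 574.2.
The longest hop is 331.1; the others sum to 243.1. Folding the others back against it leaves at least 331.1 − 243.1 = 88.0.

88.0 ≤ FI ≤ 574.2 mi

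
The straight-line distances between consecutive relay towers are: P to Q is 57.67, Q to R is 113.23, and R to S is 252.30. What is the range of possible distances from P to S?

81.40 ≤ PS ≤ 423.20

The maximum is all hops collinear in one direction: 57.67 + 113.23 + 252.30 = 423.20.
The longest hop is 252.30; the others sum to 170.90. Folding the others back against it leaves at least 252.30 − 170.90 = 81.40.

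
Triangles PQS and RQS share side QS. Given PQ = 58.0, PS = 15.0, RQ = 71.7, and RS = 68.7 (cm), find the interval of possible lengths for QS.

From triangle PQS: |58.0 − 15.0| < QS < 58.0 + 15.0, i.e. 43.0 < QS < 73.0.
From triangle RQS: 3.0 < QS < 140.4.
Both must hold, so QS lies in the intersection.

43.0 < QS < 73.0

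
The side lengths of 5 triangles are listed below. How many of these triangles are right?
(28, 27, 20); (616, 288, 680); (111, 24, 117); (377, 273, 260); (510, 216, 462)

(28,27,20): 20²+27² = 1129 > 784 = 28² → acute
(616,288,680): 288²+616² = 462400 = 680² → right
(111,24,117): 24²+111² = 12897 < 13689 = 117² → obtuse
(377,273,260): 260²+273² = 142129 = 377² → right
(510,216,462): 216²+462² = 260100 = 510² → right
3 of the 5 are right.

3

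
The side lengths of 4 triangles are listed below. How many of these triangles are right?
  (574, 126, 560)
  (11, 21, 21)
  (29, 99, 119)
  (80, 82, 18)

2

(574,126,560): 126²+560² = 329476 = 574² → right
(11,21,21): 11²+21² = 562 > 441 = 21² → acute
(29,99,119): 29²+99² = 10642 < 14161 = 119² → obtuse
(80,82,18): 18²+80² = 6724 = 82² → right
2 of the 4 are right.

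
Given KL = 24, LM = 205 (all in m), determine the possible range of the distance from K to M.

By the triangle inequality, |24 − 205| ≤ KM ≤ 24 + 205.

181 ≤ KM ≤ 229 m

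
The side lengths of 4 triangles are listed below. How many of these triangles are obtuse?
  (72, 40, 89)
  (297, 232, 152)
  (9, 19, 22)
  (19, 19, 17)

(72,40,89): 40²+72² = 6784 < 7921 = 89² → obtuse
(297,232,152): 152²+232² = 76928 < 88209 = 297² → obtuse
(9,19,22): 9²+19² = 442 < 484 = 22² → obtuse
(19,19,17): 17²+19² = 650 > 361 = 19² → acute
3 of the 4 are obtuse.

3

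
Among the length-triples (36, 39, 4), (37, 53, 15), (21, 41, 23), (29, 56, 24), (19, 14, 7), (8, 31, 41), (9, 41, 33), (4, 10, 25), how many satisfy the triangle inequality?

4

(4,36,39): 4+36 > 39 → valid
(15,37,53): 15+37 ≤ 53 → not valid
(21,23,41): 21+23 > 41 → valid
(24,29,56): 24+29 ≤ 56 → not valid
(7,14,19): 7+14 > 19 → valid
(8,31,41): 8+31 ≤ 41 → not valid
(9,33,41): 9+33 > 41 → valid
(4,10,25): 4+10 ≤ 25 → not valid
4 of the 8 triples form a triangle.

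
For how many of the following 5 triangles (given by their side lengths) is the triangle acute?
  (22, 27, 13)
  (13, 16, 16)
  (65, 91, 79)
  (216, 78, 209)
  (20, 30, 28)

(22,27,13): 13²+22² = 653 < 729 = 27² → obtuse
(13,16,16): 13²+16² = 425 > 256 = 16² → acute
(65,91,79): 65²+79² = 10466 > 8281 = 91² → acute
(216,78,209): 78²+209² = 49765 > 46656 = 216² → acute
(20,30,28): 20²+28² = 1184 > 900 = 30² → acute
4 of the 5 are acute.

4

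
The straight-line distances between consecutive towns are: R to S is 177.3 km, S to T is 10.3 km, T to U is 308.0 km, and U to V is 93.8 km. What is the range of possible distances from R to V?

26.6 ≤ RV ≤ 589.4 km

The maximum is all hops collinear in one direction: 177.3 + 10.3 + 308.0 + 93.8 = 589.4.
The longest hop is 308.0; the others sum to 281.4. Folding the others back against it leaves at least 308.0 − 281.4 = 26.6.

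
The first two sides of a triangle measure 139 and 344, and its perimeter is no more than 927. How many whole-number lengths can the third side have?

Triangle inequality: 205 < x < 483. Perimeter ≤ 927 gives x ≤ 927 − 139 − 344 = 444.
So 205 < x ≤ 444; integers 206 through 444: 239 values.

239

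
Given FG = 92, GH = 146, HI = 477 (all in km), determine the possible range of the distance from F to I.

239 ≤ FI ≤ 715 km

The maximum is all hops collinear in one direction: 92 + 146 + 477 = 715.
The longest hop is 477; the others sum to 238. Folding the others back against it leaves at least 477 − 238 = 239.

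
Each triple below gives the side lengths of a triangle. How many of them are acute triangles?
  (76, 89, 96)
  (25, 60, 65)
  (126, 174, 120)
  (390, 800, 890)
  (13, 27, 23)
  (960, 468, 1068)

(76,89,96): 76²+89² = 13697 > 9216 = 96² → acute
(25,60,65): 25²+60² = 4225 = 65² → right
(126,174,120): 120²+126² = 30276 = 174² → right
(390,800,890): 390²+800² = 792100 = 890² → right
(13,27,23): 13²+23² = 698 < 729 = 27² → obtuse
(960,468,1068): 468²+960² = 1140624 = 1068² → right
1 of the 6 is acute.

1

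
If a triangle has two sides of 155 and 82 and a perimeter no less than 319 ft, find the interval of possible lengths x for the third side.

82 ≤ x < 237

Triangle inequality alone gives 73 < x < 237.
The perimeter condition gives x ≥ 319 − 155 − 82 = 82.
Intersecting the two: 82 ≤ x < 237.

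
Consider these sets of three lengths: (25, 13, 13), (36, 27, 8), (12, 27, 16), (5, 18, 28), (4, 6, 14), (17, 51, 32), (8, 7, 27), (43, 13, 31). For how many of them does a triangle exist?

3

(13,13,25): 13+13 > 25 → valid
(8,27,36): 8+27 ≤ 36 → not valid
(12,16,27): 12+16 > 27 → valid
(5,18,28): 5+18 ≤ 28 → not valid
(4,6,14): 4+6 ≤ 14 → not valid
(17,32,51): 17+32 ≤ 51 → not valid
(7,8,27): 7+8 ≤ 27 → not valid
(13,31,43): 13+31 > 43 → valid
3 of the 8 triples form a triangle.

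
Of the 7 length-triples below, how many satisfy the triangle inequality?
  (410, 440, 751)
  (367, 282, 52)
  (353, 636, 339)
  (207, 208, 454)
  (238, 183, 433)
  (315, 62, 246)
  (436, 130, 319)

(410,440,751): 410+440 > 751 → valid
(52,282,367): 52+282 ≤ 367 → not valid
(339,353,636): 339+353 > 636 → valid
(207,208,454): 207+208 ≤ 454 → not valid
(183,238,433): 183+238 ≤ 433 → not valid
(62,246,315): 62+246 ≤ 315 → not valid
(130,319,436): 130+319 > 436 → valid
3 of the 7 triples form a triangle.

3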